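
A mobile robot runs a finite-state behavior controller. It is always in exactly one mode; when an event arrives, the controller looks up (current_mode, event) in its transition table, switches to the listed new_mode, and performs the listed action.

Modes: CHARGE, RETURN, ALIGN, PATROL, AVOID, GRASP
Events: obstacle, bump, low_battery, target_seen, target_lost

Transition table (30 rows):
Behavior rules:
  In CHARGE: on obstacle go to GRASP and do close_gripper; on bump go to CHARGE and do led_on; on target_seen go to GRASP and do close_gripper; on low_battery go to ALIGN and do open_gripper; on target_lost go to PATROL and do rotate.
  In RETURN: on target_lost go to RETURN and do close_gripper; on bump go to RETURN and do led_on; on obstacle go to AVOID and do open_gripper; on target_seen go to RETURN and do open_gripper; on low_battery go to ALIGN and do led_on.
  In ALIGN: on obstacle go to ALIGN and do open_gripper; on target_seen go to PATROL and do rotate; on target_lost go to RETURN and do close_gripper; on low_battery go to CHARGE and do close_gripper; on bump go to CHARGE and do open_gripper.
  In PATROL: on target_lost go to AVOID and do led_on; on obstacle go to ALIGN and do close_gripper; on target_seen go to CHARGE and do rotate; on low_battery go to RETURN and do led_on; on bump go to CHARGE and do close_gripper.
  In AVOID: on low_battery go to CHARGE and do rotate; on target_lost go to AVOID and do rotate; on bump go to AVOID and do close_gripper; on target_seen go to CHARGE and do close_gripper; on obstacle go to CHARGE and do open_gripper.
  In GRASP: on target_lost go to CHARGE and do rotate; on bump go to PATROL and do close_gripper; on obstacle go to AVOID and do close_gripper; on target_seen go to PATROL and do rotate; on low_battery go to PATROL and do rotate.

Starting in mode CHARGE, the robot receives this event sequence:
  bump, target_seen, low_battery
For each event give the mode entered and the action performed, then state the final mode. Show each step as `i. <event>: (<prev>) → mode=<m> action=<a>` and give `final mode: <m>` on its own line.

final mode: PATROL

1. bump: (CHARGE) → mode=CHARGE action=led_on
2. target_seen: (CHARGE) → mode=GRASP action=close_gripper
3. low_battery: (GRASP) → mode=PATROL action=rotate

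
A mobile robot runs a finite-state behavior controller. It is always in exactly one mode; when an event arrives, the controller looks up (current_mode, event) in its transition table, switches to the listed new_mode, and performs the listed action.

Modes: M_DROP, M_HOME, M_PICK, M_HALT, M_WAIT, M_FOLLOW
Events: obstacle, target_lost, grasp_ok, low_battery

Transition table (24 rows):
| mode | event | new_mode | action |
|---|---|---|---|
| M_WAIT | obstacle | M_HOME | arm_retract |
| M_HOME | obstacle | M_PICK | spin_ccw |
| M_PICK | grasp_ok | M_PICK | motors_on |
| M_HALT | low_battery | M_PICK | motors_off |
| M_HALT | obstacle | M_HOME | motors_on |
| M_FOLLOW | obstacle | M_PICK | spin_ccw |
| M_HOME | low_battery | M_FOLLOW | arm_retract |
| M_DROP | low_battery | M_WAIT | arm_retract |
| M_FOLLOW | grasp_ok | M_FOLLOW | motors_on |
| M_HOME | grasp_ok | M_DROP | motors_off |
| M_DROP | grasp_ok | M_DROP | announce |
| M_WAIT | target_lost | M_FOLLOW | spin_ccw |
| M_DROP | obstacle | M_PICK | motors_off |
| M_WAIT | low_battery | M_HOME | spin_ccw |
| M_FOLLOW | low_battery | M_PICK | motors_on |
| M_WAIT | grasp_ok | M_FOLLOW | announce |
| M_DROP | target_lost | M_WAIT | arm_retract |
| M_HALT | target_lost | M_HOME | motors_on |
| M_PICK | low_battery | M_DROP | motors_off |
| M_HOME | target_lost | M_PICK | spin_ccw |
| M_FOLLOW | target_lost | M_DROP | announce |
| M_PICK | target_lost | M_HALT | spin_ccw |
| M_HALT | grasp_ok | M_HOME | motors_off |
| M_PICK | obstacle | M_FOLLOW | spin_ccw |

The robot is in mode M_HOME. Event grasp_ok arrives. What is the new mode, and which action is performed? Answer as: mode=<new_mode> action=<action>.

current mode = M_HOME; filter table to that mode:
  (M_HOME, obstacle) → (M_PICK, spin_ccw)
  (M_HOME, low_battery) → (M_FOLLOW, arm_retract)
  (M_HOME, grasp_ok) → (M_DROP, motors_off)  ← event matches
  (M_HOME, target_lost) → (M_PICK, spin_ccw)
event = grasp_ok selects (M_DROP, motors_off)

mode=M_DROP action=motors_off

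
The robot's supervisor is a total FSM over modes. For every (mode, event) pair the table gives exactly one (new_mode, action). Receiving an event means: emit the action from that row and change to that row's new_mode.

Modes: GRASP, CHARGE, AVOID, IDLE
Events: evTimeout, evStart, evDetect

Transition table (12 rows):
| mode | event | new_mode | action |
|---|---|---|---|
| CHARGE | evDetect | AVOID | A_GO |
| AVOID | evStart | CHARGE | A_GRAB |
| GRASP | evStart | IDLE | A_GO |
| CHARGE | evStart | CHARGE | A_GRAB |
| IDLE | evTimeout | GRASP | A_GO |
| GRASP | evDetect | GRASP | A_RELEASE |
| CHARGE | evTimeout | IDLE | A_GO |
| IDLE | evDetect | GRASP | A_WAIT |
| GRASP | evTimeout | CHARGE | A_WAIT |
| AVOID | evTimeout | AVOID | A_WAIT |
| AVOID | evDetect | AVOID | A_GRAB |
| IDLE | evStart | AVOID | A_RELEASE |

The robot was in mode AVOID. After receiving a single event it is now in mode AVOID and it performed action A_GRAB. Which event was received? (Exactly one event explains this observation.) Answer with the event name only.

evDetect

try evTimeout: (AVOID, evTimeout) → (AVOID, A_WAIT)
try evStart: (AVOID, evStart) → (CHARGE, A_GRAB)
try evDetect: (AVOID, evDetect) → (AVOID, A_GRAB)  ← matches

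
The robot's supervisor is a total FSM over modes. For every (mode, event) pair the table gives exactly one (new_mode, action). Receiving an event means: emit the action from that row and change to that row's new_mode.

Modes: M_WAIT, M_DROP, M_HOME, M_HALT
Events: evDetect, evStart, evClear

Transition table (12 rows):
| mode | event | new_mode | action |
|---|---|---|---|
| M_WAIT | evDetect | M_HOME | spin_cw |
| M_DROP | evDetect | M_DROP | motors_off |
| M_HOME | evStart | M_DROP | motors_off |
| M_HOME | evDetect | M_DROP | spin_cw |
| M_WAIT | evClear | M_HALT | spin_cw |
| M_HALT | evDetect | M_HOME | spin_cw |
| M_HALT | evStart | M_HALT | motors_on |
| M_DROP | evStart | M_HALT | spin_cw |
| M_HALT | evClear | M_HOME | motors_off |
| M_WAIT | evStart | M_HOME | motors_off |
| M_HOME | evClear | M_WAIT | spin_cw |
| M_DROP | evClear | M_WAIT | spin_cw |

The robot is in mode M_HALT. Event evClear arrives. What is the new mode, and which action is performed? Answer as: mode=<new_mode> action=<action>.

current mode = M_HALT; filter table to that mode:
  (M_HALT, evDetect) → (M_HOME, spin_cw)
  (M_HALT, evStart) → (M_HALT, motors_on)
  (M_HALT, evClear) → (M_HOME, motors_off)  ← event matches
event = evClear selects (M_HOME, motors_off)

mode=M_HOME action=motors_off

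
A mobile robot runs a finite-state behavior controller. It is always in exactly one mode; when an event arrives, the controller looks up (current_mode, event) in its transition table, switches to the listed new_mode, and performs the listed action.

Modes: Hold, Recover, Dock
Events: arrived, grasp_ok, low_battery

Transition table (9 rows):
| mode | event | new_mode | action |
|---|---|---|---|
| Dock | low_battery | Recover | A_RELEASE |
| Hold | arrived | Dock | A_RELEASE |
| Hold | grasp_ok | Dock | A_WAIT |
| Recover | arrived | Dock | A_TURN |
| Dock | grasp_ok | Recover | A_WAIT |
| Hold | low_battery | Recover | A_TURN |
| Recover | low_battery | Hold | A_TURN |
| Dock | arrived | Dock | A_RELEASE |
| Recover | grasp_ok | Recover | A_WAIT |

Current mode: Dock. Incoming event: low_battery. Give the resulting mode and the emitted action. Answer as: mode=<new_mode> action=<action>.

current mode = Dock; filter table to that mode:
  (Dock, low_battery) → (Recover, A_RELEASE)  ← event matches
  (Dock, grasp_ok) → (Recover, A_WAIT)
  (Dock, arrived) → (Dock, A_RELEASE)
event = low_battery selects (Recover, A_RELEASE)

mode=Recover action=A_RELEASE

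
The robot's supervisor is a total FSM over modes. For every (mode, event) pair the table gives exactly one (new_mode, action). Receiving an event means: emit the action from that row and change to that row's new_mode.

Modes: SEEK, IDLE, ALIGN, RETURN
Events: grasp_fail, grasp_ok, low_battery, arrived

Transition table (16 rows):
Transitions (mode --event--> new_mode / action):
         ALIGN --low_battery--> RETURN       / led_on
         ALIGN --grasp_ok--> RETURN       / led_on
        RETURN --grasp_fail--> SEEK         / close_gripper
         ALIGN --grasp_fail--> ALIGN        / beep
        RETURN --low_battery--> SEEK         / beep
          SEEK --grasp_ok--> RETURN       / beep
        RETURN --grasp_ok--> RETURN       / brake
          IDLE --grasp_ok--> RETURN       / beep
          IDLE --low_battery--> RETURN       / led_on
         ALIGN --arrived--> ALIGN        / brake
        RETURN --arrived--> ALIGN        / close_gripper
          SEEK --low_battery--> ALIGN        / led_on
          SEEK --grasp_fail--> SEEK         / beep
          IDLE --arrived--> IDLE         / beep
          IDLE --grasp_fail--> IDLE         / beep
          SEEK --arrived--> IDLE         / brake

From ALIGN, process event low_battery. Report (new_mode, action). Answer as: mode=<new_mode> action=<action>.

current mode = ALIGN; filter table to that mode:
  (ALIGN, low_battery) → (RETURN, led_on)  ← event matches
  (ALIGN, grasp_ok) → (RETURN, led_on)
  (ALIGN, grasp_fail) → (ALIGN, beep)
  (ALIGN, arrived) → (ALIGN, brake)
event = low_battery selects (RETURN, led_on)

mode=RETURN action=led_on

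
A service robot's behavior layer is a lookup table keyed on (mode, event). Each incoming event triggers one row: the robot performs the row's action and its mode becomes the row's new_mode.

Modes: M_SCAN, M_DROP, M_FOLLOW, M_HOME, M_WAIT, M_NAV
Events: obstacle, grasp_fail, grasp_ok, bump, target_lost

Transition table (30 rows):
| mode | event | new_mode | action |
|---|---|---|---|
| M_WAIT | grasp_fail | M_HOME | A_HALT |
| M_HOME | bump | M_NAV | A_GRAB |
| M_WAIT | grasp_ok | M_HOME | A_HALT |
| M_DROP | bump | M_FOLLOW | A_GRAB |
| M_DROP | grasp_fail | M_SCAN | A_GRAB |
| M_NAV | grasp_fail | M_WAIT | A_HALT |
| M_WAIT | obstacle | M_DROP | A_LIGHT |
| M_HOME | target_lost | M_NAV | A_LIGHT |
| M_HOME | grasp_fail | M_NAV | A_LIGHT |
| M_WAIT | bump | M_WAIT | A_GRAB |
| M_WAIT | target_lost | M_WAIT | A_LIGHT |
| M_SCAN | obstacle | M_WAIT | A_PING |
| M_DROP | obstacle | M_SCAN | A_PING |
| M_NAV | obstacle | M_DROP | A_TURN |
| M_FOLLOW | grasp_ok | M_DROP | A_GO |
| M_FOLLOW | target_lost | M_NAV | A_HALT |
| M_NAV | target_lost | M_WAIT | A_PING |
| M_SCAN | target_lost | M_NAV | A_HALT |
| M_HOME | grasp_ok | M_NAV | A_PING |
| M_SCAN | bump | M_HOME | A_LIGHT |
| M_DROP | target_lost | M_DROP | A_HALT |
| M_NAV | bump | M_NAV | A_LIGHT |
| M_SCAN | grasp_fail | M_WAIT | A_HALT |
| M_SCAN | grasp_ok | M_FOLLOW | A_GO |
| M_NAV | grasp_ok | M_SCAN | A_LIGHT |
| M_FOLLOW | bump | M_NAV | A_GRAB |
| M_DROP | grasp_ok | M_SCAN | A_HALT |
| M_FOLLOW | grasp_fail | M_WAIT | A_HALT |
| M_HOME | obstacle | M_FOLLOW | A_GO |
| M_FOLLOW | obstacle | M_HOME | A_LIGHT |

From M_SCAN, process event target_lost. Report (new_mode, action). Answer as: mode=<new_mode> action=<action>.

mode=M_NAV action=A_HALT

current mode = M_SCAN; filter table to that mode:
  (M_SCAN, obstacle) → (M_WAIT, A_PING)
  (M_SCAN, target_lost) → (M_NAV, A_HALT)  ← event matches
  (M_SCAN, bump) → (M_HOME, A_LIGHT)
  (M_SCAN, grasp_fail) → (M_WAIT, A_HALT)
  (M_SCAN, grasp_ok) → (M_FOLLOW, A_GO)
event = target_lost selects (M_NAV, A_HALT)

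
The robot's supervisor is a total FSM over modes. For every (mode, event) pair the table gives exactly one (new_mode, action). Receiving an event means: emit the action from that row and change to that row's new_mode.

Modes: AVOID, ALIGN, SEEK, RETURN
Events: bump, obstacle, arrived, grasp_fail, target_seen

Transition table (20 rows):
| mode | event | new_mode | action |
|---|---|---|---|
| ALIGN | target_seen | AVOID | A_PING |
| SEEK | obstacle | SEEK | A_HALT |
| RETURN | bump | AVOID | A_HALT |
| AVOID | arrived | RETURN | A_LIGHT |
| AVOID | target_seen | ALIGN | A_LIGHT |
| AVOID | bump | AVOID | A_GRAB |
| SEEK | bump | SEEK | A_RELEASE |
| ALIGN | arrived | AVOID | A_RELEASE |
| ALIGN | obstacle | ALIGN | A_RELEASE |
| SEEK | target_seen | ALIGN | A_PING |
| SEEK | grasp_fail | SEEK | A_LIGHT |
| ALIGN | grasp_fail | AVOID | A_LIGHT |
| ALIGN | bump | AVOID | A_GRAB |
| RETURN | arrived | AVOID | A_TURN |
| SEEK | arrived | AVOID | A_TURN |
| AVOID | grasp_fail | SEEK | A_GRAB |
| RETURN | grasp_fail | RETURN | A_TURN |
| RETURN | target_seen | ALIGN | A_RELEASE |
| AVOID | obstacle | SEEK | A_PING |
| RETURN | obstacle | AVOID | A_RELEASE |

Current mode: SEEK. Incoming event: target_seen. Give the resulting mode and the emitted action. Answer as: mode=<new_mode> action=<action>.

current mode = SEEK; filter table to that mode:
  (SEEK, obstacle) → (SEEK, A_HALT)
  (SEEK, bump) → (SEEK, A_RELEASE)
  (SEEK, target_seen) → (ALIGN, A_PING)  ← event matches
  (SEEK, grasp_fail) → (SEEK, A_LIGHT)
  (SEEK, arrived) → (AVOID, A_TURN)
event = target_seen selects (ALIGN, A_PING)

mode=ALIGN action=A_PING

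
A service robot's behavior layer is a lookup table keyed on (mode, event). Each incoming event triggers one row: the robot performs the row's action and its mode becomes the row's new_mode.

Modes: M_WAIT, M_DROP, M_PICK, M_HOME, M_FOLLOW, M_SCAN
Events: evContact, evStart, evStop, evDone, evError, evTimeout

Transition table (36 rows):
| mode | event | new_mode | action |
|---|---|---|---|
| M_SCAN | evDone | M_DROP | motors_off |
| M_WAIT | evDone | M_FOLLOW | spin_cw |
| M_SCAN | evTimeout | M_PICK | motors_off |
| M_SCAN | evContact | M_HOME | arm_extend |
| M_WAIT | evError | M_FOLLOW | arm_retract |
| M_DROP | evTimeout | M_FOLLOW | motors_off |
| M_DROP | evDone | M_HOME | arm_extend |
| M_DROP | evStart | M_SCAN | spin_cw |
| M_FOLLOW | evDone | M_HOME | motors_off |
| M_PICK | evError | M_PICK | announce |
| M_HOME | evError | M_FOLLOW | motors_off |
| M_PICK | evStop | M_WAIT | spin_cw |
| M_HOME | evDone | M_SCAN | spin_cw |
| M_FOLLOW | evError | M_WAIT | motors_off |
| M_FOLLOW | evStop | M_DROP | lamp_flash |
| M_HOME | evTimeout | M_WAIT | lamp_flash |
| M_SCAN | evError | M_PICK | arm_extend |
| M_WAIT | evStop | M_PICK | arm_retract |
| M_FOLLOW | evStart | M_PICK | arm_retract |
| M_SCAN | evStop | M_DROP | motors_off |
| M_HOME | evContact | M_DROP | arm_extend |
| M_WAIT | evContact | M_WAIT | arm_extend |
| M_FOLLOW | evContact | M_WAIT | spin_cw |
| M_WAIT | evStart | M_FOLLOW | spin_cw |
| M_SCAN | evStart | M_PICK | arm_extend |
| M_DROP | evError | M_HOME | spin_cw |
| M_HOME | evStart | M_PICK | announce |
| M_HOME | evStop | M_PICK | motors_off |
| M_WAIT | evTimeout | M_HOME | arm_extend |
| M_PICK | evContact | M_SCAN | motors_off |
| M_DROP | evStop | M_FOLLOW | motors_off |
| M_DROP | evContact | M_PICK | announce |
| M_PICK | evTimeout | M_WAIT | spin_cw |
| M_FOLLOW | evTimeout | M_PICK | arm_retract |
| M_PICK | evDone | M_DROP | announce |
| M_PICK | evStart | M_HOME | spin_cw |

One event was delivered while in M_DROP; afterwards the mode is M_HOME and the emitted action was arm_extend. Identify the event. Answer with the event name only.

evDone

try evContact: (M_DROP, evContact) → (M_PICK, announce)
try evStart: (M_DROP, evStart) → (M_SCAN, spin_cw)
try evStop: (M_DROP, evStop) → (M_FOLLOW, motors_off)
try evDone: (M_DROP, evDone) → (M_HOME, arm_extend)  ← matches
try evError: (M_DROP, evError) → (M_HOME, spin_cw)
try evTimeout: (M_DROP, evTimeout) → (M_FOLLOW, motors_off)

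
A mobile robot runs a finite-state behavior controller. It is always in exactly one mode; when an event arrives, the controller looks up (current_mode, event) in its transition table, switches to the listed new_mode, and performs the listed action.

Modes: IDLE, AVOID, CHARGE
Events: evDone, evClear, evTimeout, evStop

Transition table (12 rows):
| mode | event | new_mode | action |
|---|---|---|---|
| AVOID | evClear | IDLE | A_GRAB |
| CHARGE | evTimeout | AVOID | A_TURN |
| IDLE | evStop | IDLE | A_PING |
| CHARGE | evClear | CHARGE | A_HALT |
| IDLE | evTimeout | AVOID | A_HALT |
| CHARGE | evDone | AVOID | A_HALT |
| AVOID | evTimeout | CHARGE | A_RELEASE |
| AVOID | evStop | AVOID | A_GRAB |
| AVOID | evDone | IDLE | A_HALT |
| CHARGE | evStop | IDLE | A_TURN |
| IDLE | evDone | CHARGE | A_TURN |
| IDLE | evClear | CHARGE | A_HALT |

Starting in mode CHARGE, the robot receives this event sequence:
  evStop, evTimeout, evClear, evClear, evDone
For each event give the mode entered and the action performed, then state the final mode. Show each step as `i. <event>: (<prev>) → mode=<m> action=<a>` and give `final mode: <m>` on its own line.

1. evStop: (CHARGE) → mode=IDLE action=A_TURN
2. evTimeout: (IDLE) → mode=AVOID action=A_HALT
3. evClear: (AVOID) → mode=IDLE action=A_GRAB
4. evClear: (IDLE) → mode=CHARGE action=A_HALT
5. evDone: (CHARGE) → mode=AVOID action=A_HALT

final mode: AVOID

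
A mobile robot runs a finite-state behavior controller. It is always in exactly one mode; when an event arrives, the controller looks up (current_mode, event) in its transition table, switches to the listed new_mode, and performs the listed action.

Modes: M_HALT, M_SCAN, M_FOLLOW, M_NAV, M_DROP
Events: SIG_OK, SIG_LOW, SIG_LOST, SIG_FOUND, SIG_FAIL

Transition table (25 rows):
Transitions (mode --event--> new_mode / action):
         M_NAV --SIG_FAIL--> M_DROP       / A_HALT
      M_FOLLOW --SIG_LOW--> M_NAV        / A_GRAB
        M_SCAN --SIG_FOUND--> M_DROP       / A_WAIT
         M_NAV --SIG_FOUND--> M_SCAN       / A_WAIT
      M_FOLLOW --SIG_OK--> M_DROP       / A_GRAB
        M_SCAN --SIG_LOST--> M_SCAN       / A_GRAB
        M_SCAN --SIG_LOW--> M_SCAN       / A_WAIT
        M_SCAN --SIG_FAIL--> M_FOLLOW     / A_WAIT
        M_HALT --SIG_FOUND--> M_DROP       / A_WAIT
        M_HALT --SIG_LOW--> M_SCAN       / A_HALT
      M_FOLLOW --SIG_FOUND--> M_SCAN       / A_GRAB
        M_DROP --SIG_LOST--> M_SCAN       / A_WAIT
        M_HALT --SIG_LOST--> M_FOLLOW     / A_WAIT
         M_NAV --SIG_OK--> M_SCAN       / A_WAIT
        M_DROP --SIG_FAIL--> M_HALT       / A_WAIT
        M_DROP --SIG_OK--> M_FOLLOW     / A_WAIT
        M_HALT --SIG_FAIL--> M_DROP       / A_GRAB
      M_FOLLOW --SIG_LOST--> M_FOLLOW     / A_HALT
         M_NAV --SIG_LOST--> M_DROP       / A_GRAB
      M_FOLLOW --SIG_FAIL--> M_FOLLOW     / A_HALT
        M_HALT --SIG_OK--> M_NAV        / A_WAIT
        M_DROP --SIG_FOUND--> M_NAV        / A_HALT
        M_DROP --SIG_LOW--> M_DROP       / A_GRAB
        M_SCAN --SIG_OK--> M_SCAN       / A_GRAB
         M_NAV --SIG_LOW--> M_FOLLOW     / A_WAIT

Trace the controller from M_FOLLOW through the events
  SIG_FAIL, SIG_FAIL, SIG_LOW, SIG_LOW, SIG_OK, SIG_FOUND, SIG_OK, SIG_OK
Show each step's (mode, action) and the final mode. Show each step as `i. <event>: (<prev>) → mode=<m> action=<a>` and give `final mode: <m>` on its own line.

final mode: M_SCAN

1. SIG_FAIL: (M_FOLLOW) → mode=M_FOLLOW action=A_HALT
2. SIG_FAIL: (M_FOLLOW) → mode=M_FOLLOW action=A_HALT
3. SIG_LOW: (M_FOLLOW) → mode=M_NAV action=A_GRAB
4. SIG_LOW: (M_NAV) → mode=M_FOLLOW action=A_WAIT
5. SIG_OK: (M_FOLLOW) → mode=M_DROP action=A_GRAB
6. SIG_FOUND: (M_DROP) → mode=M_NAV action=A_HALT
7. SIG_OK: (M_NAV) → mode=M_SCAN action=A_WAIT
8. SIG_OK: (M_SCAN) → mode=M_SCAN action=A_GRAB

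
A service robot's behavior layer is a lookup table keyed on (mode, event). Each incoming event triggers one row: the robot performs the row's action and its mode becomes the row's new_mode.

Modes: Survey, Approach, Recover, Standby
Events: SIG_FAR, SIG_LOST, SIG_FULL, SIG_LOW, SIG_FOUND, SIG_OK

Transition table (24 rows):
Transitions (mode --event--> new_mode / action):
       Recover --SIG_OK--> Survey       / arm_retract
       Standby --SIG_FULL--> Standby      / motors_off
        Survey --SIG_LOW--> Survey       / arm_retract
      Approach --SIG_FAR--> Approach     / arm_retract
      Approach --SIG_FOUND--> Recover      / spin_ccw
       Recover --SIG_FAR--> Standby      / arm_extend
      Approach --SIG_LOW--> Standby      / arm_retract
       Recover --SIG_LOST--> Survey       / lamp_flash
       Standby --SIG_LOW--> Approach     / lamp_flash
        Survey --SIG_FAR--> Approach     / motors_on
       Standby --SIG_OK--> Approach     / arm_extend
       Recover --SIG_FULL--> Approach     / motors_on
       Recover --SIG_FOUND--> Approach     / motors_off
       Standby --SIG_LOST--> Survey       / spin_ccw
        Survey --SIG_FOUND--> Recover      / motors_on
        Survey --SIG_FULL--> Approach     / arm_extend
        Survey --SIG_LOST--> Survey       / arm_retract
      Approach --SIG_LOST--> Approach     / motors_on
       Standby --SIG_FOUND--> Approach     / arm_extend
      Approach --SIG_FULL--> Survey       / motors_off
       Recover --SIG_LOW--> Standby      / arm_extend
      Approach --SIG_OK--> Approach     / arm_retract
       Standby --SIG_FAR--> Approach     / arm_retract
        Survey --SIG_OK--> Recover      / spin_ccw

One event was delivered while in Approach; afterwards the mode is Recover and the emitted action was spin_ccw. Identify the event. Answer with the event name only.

try SIG_FAR: (Approach, SIG_FAR) → (Approach, arm_retract)
try SIG_LOST: (Approach, SIG_LOST) → (Approach, motors_on)
try SIG_FULL: (Approach, SIG_FULL) → (Survey, motors_off)
try SIG_LOW: (Approach, SIG_LOW) → (Standby, arm_retract)
try SIG_FOUND: (Approach, SIG_FOUND) → (Recover, spin_ccw)  ← matches
try SIG_OK: (Approach, SIG_OK) → (Approach, arm_retract)

SIG_FOUND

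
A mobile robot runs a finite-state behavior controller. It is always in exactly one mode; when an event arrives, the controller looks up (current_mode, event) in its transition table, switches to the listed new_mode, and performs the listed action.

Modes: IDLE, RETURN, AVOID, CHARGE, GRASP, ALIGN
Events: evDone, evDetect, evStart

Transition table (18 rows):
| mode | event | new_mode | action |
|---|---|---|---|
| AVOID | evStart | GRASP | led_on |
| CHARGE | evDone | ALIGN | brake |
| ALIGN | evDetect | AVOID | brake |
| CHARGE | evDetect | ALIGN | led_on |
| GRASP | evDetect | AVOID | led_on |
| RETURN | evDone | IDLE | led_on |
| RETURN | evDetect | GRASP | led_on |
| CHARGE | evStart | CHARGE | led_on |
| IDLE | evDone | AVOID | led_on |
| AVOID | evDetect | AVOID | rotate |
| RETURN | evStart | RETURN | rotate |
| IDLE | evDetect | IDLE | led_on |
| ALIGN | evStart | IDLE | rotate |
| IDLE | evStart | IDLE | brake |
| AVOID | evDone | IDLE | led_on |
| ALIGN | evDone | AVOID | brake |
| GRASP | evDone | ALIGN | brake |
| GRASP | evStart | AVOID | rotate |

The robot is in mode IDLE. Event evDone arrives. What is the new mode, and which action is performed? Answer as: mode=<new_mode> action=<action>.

current mode = IDLE; filter table to that mode:
  (IDLE, evDone) → (AVOID, led_on)  ← event matches
  (IDLE, evDetect) → (IDLE, led_on)
  (IDLE, evStart) → (IDLE, brake)
event = evDone selects (AVOID, led_on)

mode=AVOID action=led_on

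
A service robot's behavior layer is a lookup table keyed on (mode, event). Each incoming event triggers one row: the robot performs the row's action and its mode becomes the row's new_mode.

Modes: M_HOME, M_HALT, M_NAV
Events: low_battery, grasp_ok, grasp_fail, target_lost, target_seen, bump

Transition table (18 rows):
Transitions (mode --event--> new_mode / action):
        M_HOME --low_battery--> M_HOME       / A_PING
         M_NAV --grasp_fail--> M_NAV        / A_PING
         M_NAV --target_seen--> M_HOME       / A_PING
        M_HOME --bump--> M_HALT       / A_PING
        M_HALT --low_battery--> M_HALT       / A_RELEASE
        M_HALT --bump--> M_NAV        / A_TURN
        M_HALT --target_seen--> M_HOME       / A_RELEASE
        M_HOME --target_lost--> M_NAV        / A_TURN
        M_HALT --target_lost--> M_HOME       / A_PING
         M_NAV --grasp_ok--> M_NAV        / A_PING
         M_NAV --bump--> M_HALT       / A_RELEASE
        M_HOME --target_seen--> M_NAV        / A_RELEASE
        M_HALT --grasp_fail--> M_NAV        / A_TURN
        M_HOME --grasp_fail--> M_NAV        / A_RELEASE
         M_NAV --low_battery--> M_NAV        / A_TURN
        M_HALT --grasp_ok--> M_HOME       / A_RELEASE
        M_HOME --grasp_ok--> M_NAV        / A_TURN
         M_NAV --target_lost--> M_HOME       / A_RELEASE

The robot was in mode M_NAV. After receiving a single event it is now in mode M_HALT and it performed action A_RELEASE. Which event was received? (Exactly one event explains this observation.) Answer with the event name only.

bump

try low_battery: (M_NAV, low_battery) → (M_NAV, A_TURN)
try grasp_ok: (M_NAV, grasp_ok) → (M_NAV, A_PING)
try grasp_fail: (M_NAV, grasp_fail) → (M_NAV, A_PING)
try target_lost: (M_NAV, target_lost) → (M_HOME, A_RELEASE)
try target_seen: (M_NAV, target_seen) → (M_HOME, A_PING)
try bump: (M_NAV, bump) → (M_HALT, A_RELEASE)  ← matches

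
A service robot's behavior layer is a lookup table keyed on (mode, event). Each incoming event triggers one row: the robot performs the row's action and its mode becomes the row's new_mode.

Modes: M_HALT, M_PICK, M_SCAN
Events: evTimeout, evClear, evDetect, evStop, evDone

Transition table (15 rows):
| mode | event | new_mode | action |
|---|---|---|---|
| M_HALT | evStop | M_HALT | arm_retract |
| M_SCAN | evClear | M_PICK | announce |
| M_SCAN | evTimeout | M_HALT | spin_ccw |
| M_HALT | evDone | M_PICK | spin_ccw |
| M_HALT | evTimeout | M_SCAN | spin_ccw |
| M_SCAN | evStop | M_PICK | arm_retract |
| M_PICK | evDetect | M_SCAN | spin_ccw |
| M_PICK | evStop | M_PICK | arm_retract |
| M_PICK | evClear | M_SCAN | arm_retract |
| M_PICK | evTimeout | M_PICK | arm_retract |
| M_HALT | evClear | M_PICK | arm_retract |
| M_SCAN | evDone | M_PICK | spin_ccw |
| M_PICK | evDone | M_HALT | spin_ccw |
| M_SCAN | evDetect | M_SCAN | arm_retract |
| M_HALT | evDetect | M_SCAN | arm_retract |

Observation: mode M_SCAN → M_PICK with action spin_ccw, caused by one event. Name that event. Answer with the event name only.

evDone

try evTimeout: (M_SCAN, evTimeout) → (M_HALT, spin_ccw)
try evClear: (M_SCAN, evClear) → (M_PICK, announce)
try evDetect: (M_SCAN, evDetect) → (M_SCAN, arm_retract)
try evStop: (M_SCAN, evStop) → (M_PICK, arm_retract)
try evDone: (M_SCAN, evDone) → (M_PICK, spin_ccw)  ← matches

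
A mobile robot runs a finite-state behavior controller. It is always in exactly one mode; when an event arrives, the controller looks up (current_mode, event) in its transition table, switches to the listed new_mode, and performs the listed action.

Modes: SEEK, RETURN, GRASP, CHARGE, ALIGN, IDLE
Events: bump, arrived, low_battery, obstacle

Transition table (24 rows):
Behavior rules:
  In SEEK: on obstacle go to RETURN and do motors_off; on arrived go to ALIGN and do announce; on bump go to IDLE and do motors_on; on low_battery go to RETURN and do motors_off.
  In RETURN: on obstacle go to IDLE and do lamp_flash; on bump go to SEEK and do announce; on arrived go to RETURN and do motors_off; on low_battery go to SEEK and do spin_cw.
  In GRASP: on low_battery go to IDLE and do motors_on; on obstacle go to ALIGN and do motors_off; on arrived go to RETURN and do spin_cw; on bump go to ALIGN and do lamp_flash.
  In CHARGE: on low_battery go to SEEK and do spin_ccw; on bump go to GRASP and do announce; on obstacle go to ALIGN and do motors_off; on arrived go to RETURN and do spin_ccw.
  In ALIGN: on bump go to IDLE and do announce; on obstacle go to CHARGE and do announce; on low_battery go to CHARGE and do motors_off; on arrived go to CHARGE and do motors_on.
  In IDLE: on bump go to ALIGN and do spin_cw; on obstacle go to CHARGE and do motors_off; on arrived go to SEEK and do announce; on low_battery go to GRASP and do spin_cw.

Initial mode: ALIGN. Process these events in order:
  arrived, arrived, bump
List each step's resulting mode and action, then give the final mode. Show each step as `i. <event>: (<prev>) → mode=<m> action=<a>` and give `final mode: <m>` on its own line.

final mode: SEEK

1. arrived: (ALIGN) → mode=CHARGE action=motors_on
2. arrived: (CHARGE) → mode=RETURN action=spin_ccw
3. bump: (RETURN) → mode=SEEK action=announce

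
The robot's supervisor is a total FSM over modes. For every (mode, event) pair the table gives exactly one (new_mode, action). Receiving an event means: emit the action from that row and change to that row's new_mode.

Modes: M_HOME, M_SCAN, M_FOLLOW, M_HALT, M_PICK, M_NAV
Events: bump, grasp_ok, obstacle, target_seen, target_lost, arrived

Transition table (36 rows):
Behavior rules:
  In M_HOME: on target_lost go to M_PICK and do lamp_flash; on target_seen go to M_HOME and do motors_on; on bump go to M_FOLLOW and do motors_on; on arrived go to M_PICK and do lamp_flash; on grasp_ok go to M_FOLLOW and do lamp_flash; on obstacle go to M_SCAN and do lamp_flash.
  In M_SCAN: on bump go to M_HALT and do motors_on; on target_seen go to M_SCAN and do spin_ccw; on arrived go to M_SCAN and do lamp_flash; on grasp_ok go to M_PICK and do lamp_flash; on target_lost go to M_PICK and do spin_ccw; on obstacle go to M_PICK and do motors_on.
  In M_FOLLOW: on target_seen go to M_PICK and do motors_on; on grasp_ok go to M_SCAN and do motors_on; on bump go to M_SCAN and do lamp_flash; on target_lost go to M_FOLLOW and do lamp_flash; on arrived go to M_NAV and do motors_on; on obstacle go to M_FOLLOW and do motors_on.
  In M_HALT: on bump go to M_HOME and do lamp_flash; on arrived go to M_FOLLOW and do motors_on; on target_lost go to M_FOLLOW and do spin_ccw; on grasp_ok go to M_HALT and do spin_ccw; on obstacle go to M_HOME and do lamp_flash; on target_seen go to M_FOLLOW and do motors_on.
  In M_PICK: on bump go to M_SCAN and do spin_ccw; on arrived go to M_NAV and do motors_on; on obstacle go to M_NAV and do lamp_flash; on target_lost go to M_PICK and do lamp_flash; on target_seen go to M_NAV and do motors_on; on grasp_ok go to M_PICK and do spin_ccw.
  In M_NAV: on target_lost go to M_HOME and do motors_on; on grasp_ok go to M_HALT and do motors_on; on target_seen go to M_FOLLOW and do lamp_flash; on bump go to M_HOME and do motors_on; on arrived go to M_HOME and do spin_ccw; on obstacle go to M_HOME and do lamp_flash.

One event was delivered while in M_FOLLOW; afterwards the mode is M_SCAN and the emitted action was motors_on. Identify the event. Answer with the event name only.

grasp_ok

try bump: (M_FOLLOW, bump) → (M_SCAN, lamp_flash)
try grasp_ok: (M_FOLLOW, grasp_ok) → (M_SCAN, motors_on)  ← matches
try obstacle: (M_FOLLOW, obstacle) → (M_FOLLOW, motors_on)
try target_seen: (M_FOLLOW, target_seen) → (M_PICK, motors_on)
try target_lost: (M_FOLLOW, target_lost) → (M_FOLLOW, lamp_flash)
try arrived: (M_FOLLOW, arrived) → (M_NAV, motors_on)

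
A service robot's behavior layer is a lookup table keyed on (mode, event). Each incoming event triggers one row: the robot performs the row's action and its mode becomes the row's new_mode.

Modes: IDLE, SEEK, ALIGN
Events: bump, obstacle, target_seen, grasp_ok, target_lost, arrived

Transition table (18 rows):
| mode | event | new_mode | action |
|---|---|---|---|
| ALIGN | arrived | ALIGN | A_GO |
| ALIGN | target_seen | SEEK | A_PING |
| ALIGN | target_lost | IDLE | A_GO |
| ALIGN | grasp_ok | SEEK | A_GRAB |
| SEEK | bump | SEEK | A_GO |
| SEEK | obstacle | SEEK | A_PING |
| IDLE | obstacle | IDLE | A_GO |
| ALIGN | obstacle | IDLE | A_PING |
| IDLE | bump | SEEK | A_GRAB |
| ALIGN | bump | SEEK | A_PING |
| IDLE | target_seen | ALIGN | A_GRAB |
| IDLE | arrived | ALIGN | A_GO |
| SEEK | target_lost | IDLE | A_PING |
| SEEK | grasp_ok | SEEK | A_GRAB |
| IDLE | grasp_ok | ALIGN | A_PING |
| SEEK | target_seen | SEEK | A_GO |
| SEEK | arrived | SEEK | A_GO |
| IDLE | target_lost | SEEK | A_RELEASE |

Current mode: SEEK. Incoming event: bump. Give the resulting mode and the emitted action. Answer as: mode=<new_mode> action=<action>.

current mode = SEEK; filter table to that mode:
  (SEEK, bump) → (SEEK, A_GO)  ← event matches
  (SEEK, obstacle) → (SEEK, A_PING)
  (SEEK, target_lost) → (IDLE, A_PING)
  (SEEK, grasp_ok) → (SEEK, A_GRAB)
  (SEEK, target_seen) → (SEEK, A_GO)
  (SEEK, arrived) → (SEEK, A_GO)
event = bump selects (SEEK, A_GO)

mode=SEEK action=A_GO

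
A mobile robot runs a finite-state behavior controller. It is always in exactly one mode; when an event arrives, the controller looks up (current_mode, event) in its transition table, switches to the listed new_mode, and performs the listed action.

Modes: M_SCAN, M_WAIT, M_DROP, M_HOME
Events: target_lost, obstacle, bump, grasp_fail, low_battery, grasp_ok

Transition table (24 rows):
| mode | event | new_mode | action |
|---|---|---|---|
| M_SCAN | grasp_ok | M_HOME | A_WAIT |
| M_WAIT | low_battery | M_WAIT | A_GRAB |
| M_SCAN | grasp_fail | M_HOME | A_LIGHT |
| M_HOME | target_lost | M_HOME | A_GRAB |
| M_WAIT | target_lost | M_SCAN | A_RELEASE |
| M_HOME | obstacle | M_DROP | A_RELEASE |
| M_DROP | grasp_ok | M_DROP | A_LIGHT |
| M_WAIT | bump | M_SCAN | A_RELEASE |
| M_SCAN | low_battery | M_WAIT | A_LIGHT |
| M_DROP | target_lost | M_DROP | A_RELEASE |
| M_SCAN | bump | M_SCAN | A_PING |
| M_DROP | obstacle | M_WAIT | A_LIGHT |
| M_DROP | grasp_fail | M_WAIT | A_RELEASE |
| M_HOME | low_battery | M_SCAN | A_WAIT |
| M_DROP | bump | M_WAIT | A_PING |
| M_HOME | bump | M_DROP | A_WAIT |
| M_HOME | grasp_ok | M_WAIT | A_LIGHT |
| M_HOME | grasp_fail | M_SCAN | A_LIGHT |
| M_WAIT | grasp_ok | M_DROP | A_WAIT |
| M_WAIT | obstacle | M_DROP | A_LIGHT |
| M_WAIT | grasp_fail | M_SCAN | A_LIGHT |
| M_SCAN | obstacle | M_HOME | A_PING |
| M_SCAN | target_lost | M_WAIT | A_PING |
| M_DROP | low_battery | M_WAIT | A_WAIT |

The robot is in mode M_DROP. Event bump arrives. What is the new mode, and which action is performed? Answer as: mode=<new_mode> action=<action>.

current mode = M_DROP; filter table to that mode:
  (M_DROP, grasp_ok) → (M_DROP, A_LIGHT)
  (M_DROP, target_lost) → (M_DROP, A_RELEASE)
  (M_DROP, obstacle) → (M_WAIT, A_LIGHT)
  (M_DROP, grasp_fail) → (M_WAIT, A_RELEASE)
  (M_DROP, bump) → (M_WAIT, A_PING)  ← event matches
  (M_DROP, low_battery) → (M_WAIT, A_WAIT)
event = bump selects (M_WAIT, A_PING)

mode=M_WAIT action=A_PING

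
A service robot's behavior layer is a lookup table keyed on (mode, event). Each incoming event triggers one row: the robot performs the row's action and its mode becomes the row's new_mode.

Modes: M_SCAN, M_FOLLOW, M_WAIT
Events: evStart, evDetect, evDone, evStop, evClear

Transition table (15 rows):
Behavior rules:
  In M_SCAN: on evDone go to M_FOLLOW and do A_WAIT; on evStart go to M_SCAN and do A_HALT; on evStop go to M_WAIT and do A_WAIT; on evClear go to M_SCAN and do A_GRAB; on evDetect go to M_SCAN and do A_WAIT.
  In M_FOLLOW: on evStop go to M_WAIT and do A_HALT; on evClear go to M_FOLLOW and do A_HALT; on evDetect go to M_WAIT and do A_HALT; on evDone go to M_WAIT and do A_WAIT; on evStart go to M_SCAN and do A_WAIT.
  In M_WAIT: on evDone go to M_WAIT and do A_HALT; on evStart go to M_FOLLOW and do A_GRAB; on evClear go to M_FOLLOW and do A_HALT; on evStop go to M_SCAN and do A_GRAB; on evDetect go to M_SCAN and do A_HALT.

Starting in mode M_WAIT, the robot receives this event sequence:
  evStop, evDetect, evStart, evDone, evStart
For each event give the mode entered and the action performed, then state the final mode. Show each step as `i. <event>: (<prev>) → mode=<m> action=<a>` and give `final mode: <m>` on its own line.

1. evStop: (M_WAIT) → mode=M_SCAN action=A_GRAB
2. evDetect: (M_SCAN) → mode=M_SCAN action=A_WAIT
3. evStart: (M_SCAN) → mode=M_SCAN action=A_HALT
4. evDone: (M_SCAN) → mode=M_FOLLOW action=A_WAIT
5. evStart: (M_FOLLOW) → mode=M_SCAN action=A_WAIT

final mode: M_SCAN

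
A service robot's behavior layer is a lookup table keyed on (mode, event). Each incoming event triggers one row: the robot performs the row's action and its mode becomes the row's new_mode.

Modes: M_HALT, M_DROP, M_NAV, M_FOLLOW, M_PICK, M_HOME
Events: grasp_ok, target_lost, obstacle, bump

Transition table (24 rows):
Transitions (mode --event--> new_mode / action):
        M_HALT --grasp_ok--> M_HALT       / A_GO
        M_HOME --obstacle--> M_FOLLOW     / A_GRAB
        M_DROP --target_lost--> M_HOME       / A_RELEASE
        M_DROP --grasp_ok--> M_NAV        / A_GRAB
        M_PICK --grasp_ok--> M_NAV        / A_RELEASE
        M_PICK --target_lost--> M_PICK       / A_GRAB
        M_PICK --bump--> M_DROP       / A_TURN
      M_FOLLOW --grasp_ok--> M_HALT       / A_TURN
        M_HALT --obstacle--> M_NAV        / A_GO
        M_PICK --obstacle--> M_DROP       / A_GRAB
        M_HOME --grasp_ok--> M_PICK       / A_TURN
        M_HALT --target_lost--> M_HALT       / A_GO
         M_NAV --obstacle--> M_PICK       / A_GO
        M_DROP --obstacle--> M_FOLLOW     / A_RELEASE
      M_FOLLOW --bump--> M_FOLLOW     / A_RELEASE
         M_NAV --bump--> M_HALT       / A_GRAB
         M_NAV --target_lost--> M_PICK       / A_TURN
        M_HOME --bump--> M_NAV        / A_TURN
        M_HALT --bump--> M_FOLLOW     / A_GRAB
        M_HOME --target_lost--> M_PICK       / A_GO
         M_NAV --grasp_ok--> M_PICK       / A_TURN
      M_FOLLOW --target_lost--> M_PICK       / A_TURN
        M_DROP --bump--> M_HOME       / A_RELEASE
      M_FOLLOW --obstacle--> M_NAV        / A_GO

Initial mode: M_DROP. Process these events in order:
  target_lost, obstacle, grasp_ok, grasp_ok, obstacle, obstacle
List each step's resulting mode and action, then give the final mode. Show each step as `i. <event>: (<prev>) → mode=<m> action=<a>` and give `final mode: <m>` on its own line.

1. target_lost: (M_DROP) → mode=M_HOME action=A_RELEASE
2. obstacle: (M_HOME) → mode=M_FOLLOW action=A_GRAB
3. grasp_ok: (M_FOLLOW) → mode=M_HALT action=A_TURN
4. grasp_ok: (M_HALT) → mode=M_HALT action=A_GO
5. obstacle: (M_HALT) → mode=M_NAV action=A_GO
6. obstacle: (M_NAV) → mode=M_PICK action=A_GO

final mode: M_PICK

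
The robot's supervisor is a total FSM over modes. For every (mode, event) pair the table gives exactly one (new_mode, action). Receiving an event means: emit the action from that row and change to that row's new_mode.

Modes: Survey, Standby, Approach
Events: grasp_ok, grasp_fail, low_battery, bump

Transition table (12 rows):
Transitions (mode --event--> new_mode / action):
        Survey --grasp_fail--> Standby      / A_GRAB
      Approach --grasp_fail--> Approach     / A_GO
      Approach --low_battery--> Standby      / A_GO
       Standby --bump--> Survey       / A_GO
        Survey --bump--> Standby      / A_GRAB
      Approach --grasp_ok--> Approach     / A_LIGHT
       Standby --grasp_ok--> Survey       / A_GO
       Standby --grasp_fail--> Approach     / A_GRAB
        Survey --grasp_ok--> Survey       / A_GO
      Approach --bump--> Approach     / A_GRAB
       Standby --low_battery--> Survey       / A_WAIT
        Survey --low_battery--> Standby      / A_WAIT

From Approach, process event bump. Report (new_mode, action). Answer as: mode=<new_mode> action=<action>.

current mode = Approach; filter table to that mode:
  (Approach, grasp_fail) → (Approach, A_GO)
  (Approach, low_battery) → (Standby, A_GO)
  (Approach, grasp_ok) → (Approach, A_LIGHT)
  (Approach, bump) → (Approach, A_GRAB)  ← event matches
event = bump selects (Approach, A_GRAB)

mode=Approach action=A_GRAB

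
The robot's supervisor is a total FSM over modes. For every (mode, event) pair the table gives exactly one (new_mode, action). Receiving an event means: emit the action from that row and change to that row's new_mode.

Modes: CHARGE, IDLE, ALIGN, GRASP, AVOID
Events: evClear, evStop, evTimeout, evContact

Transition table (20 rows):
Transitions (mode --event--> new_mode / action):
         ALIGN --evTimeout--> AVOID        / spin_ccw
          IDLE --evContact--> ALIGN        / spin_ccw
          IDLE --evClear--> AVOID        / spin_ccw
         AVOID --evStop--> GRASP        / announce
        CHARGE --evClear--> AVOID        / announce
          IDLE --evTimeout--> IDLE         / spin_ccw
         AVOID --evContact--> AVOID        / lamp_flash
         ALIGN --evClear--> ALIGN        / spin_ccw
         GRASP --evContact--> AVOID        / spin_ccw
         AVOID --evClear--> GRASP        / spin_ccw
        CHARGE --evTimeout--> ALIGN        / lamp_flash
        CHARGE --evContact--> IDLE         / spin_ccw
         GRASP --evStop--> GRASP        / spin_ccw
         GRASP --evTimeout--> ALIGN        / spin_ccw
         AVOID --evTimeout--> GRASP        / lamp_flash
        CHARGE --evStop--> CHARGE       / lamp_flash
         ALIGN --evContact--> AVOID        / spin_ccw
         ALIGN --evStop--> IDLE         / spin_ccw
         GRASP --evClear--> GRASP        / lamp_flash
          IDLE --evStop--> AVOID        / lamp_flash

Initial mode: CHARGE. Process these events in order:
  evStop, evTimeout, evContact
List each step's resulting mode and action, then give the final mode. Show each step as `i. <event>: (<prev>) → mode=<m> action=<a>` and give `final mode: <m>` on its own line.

1. evStop: (CHARGE) → mode=CHARGE action=lamp_flash
2. evTimeout: (CHARGE) → mode=ALIGN action=lamp_flash
3. evContact: (ALIGN) → mode=AVOID action=spin_ccw

final mode: AVOID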